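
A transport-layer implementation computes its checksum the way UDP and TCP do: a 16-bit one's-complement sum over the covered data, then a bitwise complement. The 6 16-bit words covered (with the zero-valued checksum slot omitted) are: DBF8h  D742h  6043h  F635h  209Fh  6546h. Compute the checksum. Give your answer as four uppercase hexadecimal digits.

7065

One's-complement addition (fold any carry out of bit 15 back into bit 0):
  0xDBF8 + 0xD742 = 0x1B33A → wrap carry → 0xB33B
  0xB33B + 0x6043 = 0x1137E → wrap carry → 0x137F
  0x137F + 0xF635 = 0x109B4 → wrap carry → 0x09B5
  0x09B5 + 0x209F = 0x02A54
  0x2A54 + 0x6546 = 0x08F9A
One's-complement sum = 0x8F9A.
Checksum = ~0x8F9A & 0xFFFF = 0x7065.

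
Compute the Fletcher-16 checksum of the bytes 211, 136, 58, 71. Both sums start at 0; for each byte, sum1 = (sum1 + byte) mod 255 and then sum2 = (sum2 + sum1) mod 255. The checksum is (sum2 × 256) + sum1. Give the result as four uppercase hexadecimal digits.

Running sums (mod 255):
  after byte 0 (211): sum1=211, sum2=211
  after byte 1 (136): sum1=92, sum2=48
  after byte 2 (58): sum1=150, sum2=198
  after byte 3 (71): sum1=221, sum2=164
Checksum = sum2·256 + sum1 = 164·256 + 221 = 42205 = 0xA4DD.

A4DD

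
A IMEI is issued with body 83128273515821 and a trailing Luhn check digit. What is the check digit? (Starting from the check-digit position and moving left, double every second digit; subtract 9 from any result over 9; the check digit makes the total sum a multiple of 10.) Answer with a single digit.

3

Partial digits right→left: 1 2 8 5 1 5 3 7 2 8 2 1 3 8
Double every second digit counting from the check-digit position (so the 1st, 3rd, 5th, ... of the partial from the right).
  doubled (with −9 where >9): 2 7 2 6 4 4 6 → sum 31
  kept as-is: 2 5 5 7 8 1 8 → sum 36
Total = 31 + 36 = 67.
Check digit = (10 − (67 mod 10)) mod 10 = 3.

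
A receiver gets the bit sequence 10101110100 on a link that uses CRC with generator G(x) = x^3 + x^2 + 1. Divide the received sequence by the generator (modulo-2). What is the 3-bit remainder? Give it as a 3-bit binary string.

Modulo-2 division of 10101110100 by 1101:
  pos 0: 1010 XOR 1101 = 0111
  pos 1: 1111 XOR 1101 = 0010
  pos 3: 1011 XOR 1101 = 0110
  pos 4: 1100 XOR 1101 = 0001
  pos 7: 1100 XOR 1101 = 0001
Remainder = 001 (nonzero — an error is detected).

001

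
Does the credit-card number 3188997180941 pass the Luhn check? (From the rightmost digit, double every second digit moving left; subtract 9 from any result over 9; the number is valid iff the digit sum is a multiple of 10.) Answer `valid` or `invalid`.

From the right, keep odd positions and double even positions (subtract 9 from any doubled value over 9):
  doubled (positions 2,4,...): 8 0 2 9 7 2 → sum 28
  kept (positions 1,3,...): 1 9 8 7 9 8 3 → sum 45
Total = 73.
73 mod 10 = 3, so the number is invalid.

invalid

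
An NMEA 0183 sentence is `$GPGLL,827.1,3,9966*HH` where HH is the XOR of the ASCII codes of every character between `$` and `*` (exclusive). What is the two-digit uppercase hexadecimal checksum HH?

6D

XOR the ASCII codes of the payload characters:
  'G' = 0x47 → acc = 0x47
  'P' = 0x50 → acc = 0x17
  'G' = 0x47 → acc = 0x50
  'L' = 0x4C → acc = 0x1C
  'L' = 0x4C → acc = 0x50
  ',' = 0x2C → acc = 0x7C
  '8' = 0x38 → acc = 0x44
  '2' = 0x32 → acc = 0x76
  '7' = 0x37 → acc = 0x41
  '.' = 0x2E → acc = 0x6F
  '1' = 0x31 → acc = 0x5E
  ',' = 0x2C → acc = 0x72
  '3' = 0x33 → acc = 0x41
  ',' = 0x2C → acc = 0x6D
  '9' = 0x39 → acc = 0x54
  '9' = 0x39 → acc = 0x6D
  '6' = 0x36 → acc = 0x5B
  '6' = 0x36 → acc = 0x6D
Checksum = 0x6D.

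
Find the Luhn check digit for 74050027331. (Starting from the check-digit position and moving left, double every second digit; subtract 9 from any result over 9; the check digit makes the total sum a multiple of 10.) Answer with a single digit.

4

Partial digits right→left: 1 3 3 7 2 0 0 5 0 4 7
Double every second digit counting from the check-digit position (so the 1st, 3rd, 5th, ... of the partial from the right).
  doubled (with −9 where >9): 2 6 4 0 0 5 → sum 17
  kept as-is: 3 7 0 5 4 → sum 19
Total = 17 + 19 = 36.
Check digit = (10 − (36 mod 10)) mod 10 = 4.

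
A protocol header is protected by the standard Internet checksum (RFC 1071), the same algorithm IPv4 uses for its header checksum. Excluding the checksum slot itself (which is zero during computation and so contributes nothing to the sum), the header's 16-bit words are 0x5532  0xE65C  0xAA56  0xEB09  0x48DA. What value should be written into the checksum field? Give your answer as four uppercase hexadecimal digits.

One's-complement addition (fold any carry out of bit 15 back into bit 0):
  0x5532 + 0xE65C = 0x13B8E → wrap carry → 0x3B8F
  0x3B8F + 0xAA56 = 0x0E5E5
  0xE5E5 + 0xEB09 = 0x1D0EE → wrap carry → 0xD0EF
  0xD0EF + 0x48DA = 0x119C9 → wrap carry → 0x19CA
One's-complement sum = 0x19CA.
Checksum = ~0x19CA & 0xFFFF = 0xE635.

E635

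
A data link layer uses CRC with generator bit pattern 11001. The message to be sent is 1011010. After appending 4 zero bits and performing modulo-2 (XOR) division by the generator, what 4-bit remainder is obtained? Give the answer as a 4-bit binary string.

1000

Append 4 zeros: 10110100000. Divide by 11001 (XOR where the leading bit is 1):
  pos 0: 10110 XOR 11001 = 01111
  pos 1: 11111 XOR 11001 = 00110
  pos 3: 11000 XOR 11001 = 00001
Remainder (last 4 bits) = 1000. This is the CRC / FCS.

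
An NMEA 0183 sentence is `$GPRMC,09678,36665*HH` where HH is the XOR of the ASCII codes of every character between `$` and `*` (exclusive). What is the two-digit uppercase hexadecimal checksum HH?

XOR the ASCII codes of the payload characters:
  'G' = 0x47 → acc = 0x47
  'P' = 0x50 → acc = 0x17
  'R' = 0x52 → acc = 0x45
  'M' = 0x4D → acc = 0x08
  'C' = 0x43 → acc = 0x4B
  ',' = 0x2C → acc = 0x67
  '0' = 0x30 → acc = 0x57
  '9' = 0x39 → acc = 0x6E
  '6' = 0x36 → acc = 0x58
  '7' = 0x37 → acc = 0x6F
  '8' = 0x38 → acc = 0x57
  ',' = 0x2C → acc = 0x7B
  '3' = 0x33 → acc = 0x48
  '6' = 0x36 → acc = 0x7E
  '6' = 0x36 → acc = 0x48
  '6' = 0x36 → acc = 0x7E
  '5' = 0x35 → acc = 0x4B
Checksum = 0x4B.

4B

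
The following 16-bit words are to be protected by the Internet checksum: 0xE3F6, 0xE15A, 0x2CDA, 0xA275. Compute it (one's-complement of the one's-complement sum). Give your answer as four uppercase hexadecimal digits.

One's-complement addition (fold any carry out of bit 15 back into bit 0):
  0xE3F6 + 0xE15A = 0x1C550 → wrap carry → 0xC551
  0xC551 + 0x2CDA = 0x0F22B
  0xF22B + 0xA275 = 0x194A0 → wrap carry → 0x94A1
One's-complement sum = 0x94A1.
Checksum = ~0x94A1 & 0xFFFF = 0x6B5E.

6B5E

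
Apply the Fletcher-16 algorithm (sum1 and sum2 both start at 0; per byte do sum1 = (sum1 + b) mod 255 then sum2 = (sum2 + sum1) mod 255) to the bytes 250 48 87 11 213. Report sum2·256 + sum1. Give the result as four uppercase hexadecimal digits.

9963

Running sums (mod 255):
  after byte 0 (250): sum1=250, sum2=250
  after byte 1 (48): sum1=43, sum2=38
  after byte 2 (87): sum1=130, sum2=168
  after byte 3 (11): sum1=141, sum2=54
  after byte 4 (213): sum1=99, sum2=153
Checksum = sum2·256 + sum1 = 153·256 + 99 = 39267 = 0x9963.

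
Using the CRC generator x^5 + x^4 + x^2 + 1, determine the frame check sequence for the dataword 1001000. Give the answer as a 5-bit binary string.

Append 5 zeros: 100100000000. Divide by 110101 (XOR where the leading bit is 1):
  pos 0: 100100 XOR 110101 = 010001
  pos 1: 100010 XOR 110101 = 010111
  pos 2: 101110 XOR 110101 = 011011
  pos 3: 110110 XOR 110101 = 000011
Remainder (last 5 bits) = 11000. This is the CRC / FCS.

11000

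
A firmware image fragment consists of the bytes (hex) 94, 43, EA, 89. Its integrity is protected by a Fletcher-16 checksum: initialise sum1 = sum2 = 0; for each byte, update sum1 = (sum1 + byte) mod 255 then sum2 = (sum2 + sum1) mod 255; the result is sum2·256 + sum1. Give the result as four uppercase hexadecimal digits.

7B4C

Running sums (mod 255):
  after byte 0 (94): sum1=148, sum2=148
  after byte 1 (43): sum1=215, sum2=108
  after byte 2 (EA): sum1=194, sum2=47
  after byte 3 (89): sum1=76, sum2=123
Checksum = sum2·256 + sum1 = 123·256 + 76 = 31564 = 0x7B4C.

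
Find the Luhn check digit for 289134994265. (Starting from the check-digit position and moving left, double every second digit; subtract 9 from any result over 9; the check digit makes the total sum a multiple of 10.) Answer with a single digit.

6

Partial digits right→left: 5 6 2 4 9 9 4 3 1 9 8 2
Double every second digit counting from the check-digit position (so the 1st, 3rd, 5th, ... of the partial from the right).
  doubled (with −9 where >9): 1 4 9 8 2 7 → sum 31
  kept as-is: 6 4 9 3 9 2 → sum 33
Total = 31 + 33 = 64.
Check digit = (10 − (64 mod 10)) mod 10 = 6.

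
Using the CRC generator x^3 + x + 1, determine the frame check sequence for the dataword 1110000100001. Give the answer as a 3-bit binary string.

Append 3 zeros: 1110000100001000. Divide by 1011 (XOR where the leading bit is 1):
  pos 0: 1110 XOR 1011 = 0101
  pos 1: 1010 XOR 1011 = 0001
  pos 4: 1001 XOR 1011 = 0010
  pos 6: 1000 XOR 1011 = 0011
  pos 8: 1100 XOR 1011 = 0111
  pos 9: 1111 XOR 1011 = 0100
  pos 10: 1000 XOR 1011 = 0011
  pos 12: 1100 XOR 1011 = 0111
Remainder (last 3 bits) = 111. This is the CRC / FCS.

111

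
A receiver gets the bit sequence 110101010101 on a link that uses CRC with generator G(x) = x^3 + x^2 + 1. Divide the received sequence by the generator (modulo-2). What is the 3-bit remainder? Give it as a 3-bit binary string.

Modulo-2 division of 110101010101 by 1101:
  pos 0: 1101 XOR 1101 = 0000
  pos 5: 1010 XOR 1101 = 0111
  pos 6: 1111 XOR 1101 = 0010
  pos 8: 1001 XOR 1101 = 0100
Remainder = 100 (nonzero — an error is detected).

100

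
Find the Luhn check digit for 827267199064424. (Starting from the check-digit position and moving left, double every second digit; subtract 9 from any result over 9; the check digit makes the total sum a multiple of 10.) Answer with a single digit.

Partial digits right→left: 4 2 4 4 6 0 9 9 1 7 6 2 7 2 8
Double every second digit counting from the check-digit position (so the 1st, 3rd, 5th, ... of the partial from the right).
  doubled (with −9 where >9): 8 8 3 9 2 3 5 7 → sum 45
  kept as-is: 2 4 0 9 7 2 2 → sum 26
Total = 45 + 26 = 71.
Check digit = (10 − (71 mod 10)) mod 10 = 9.

9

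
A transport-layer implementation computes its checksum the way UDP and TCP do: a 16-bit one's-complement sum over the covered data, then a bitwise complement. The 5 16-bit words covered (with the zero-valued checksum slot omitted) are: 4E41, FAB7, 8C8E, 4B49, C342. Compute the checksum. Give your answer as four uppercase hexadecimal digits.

1BEC

One's-complement addition (fold any carry out of bit 15 back into bit 0):
  0x4E41 + 0xFAB7 = 0x148F8 → wrap carry → 0x48F9
  0x48F9 + 0x8C8E = 0x0D587
  0xD587 + 0x4B49 = 0x120D0 → wrap carry → 0x20D1
  0x20D1 + 0xC342 = 0x0E413
One's-complement sum = 0xE413.
Checksum = ~0xE413 & 0xFFFF = 0x1BEC.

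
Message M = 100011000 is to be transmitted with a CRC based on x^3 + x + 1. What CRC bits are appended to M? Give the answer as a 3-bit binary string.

Append 3 zeros: 100011000000. Divide by 1011 (XOR where the leading bit is 1):
  pos 0: 1000 XOR 1011 = 0011
  pos 2: 1111 XOR 1011 = 0100
  pos 3: 1000 XOR 1011 = 0011
  pos 5: 1100 XOR 1011 = 0111
  pos 6: 1110 XOR 1011 = 0101
  pos 7: 1010 XOR 1011 = 0001
Remainder (last 3 bits) = 010. This is the CRC / FCS.

010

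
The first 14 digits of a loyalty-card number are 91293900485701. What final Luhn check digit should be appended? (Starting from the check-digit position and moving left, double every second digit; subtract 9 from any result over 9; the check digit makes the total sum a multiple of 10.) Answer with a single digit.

Partial digits right→left: 1 0 7 5 8 4 0 0 9 3 9 2 1 9
Double every second digit counting from the check-digit position (so the 1st, 3rd, 5th, ... of the partial from the right).
  doubled (with −9 where >9): 2 5 7 0 9 9 2 → sum 34
  kept as-is: 0 5 4 0 3 2 9 → sum 23
Total = 34 + 23 = 57.
Check digit = (10 − (57 mod 10)) mod 10 = 3.

3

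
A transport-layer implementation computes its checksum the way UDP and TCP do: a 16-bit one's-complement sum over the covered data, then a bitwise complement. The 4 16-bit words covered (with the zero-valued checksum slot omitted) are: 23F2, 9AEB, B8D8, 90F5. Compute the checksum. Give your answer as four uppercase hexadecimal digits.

One's-complement addition (fold any carry out of bit 15 back into bit 0):
  0x23F2 + 0x9AEB = 0x0BEDD
  0xBEDD + 0xB8D8 = 0x177B5 → wrap carry → 0x77B6
  0x77B6 + 0x90F5 = 0x108AB → wrap carry → 0x08AC
One's-complement sum = 0x08AC.
Checksum = ~0x08AC & 0xFFFF = 0xF753.

F753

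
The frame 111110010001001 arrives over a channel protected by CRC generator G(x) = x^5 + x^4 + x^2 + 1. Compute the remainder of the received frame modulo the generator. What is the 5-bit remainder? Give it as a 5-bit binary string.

00000

Modulo-2 division of 111110010001001 by 110101:
  pos 0: 111110 XOR 110101 = 001011
  pos 2: 101101 XOR 110101 = 011000
  pos 3: 110000 XOR 110101 = 000101
  pos 6: 101001 XOR 110101 = 011100
  pos 7: 111000 XOR 110101 = 001101
  pos 9: 110101 XOR 110101 = 000000
Remainder = 00000 (zero — the frame passes the CRC check).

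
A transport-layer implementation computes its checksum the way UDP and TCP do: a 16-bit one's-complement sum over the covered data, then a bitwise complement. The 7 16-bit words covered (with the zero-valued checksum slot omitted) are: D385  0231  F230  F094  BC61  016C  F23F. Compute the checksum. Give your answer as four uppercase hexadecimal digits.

9775

One's-complement addition (fold any carry out of bit 15 back into bit 0):
  0xD385 + 0x0231 = 0x0D5B6
  0xD5B6 + 0xF230 = 0x1C7E6 → wrap carry → 0xC7E7
  0xC7E7 + 0xF094 = 0x1B87B → wrap carry → 0xB87C
  0xB87C + 0xBC61 = 0x174DD → wrap carry → 0x74DE
  0x74DE + 0x016C = 0x0764A
  0x764A + 0xF23F = 0x16889 → wrap carry → 0x688A
One's-complement sum = 0x688A.
Checksum = ~0x688A & 0xFFFF = 0x9775.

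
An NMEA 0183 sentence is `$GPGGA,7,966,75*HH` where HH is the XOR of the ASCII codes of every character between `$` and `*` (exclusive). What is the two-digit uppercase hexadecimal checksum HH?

XOR the ASCII codes of the payload characters:
  'G' = 0x47 → acc = 0x47
  'P' = 0x50 → acc = 0x17
  'G' = 0x47 → acc = 0x50
  'G' = 0x47 → acc = 0x17
  'A' = 0x41 → acc = 0x56
  ',' = 0x2C → acc = 0x7A
  '7' = 0x37 → acc = 0x4D
  ',' = 0x2C → acc = 0x61
  '9' = 0x39 → acc = 0x58
  '6' = 0x36 → acc = 0x6E
  '6' = 0x36 → acc = 0x58
  ',' = 0x2C → acc = 0x74
  '7' = 0x37 → acc = 0x43
  '5' = 0x35 → acc = 0x76
Checksum = 0x76.

76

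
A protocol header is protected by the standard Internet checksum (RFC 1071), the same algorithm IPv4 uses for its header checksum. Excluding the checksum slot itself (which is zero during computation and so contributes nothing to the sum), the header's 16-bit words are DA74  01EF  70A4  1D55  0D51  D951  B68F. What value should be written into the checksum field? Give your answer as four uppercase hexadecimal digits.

One's-complement addition (fold any carry out of bit 15 back into bit 0):
  0xDA74 + 0x01EF = 0x0DC63
  0xDC63 + 0x70A4 = 0x14D07 → wrap carry → 0x4D08
  0x4D08 + 0x1D55 = 0x06A5D
  0x6A5D + 0x0D51 = 0x077AE
  0x77AE + 0xD951 = 0x150FF → wrap carry → 0x5100
  0x5100 + 0xB68F = 0x1078F → wrap carry → 0x0790
One's-complement sum = 0x0790.
Checksum = ~0x0790 & 0xFFFF = 0xF86F.

F86F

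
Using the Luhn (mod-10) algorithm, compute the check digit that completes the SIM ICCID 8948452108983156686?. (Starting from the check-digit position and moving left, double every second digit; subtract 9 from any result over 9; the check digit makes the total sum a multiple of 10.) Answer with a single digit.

7

Partial digits right→left: 6 8 6 6 5 1 3 8 9 8 0 1 2 5 4 8 4 9 8
Double every second digit counting from the check-digit position (so the 1st, 3rd, 5th, ... of the partial from the right).
  doubled (with −9 where >9): 3 3 1 6 9 0 4 8 8 7 → sum 49
  kept as-is: 8 6 1 8 8 1 5 8 9 → sum 54
Total = 49 + 54 = 103.
Check digit = (10 − (103 mod 10)) mod 10 = 7.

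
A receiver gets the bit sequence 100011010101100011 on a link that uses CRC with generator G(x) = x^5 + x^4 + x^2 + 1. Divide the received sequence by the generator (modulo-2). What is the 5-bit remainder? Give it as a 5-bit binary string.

Modulo-2 division of 100011010101100011 by 110101:
  pos 0: 100011 XOR 110101 = 010110
  pos 1: 101100 XOR 110101 = 011001
  pos 2: 110011 XOR 110101 = 000110
  pos 5: 110010 XOR 110101 = 000111
  pos 8: 111110 XOR 110101 = 001011
  pos 10: 101100 XOR 110101 = 011001
  pos 11: 110011 XOR 110101 = 000110
Remainder = 01101 (nonzero — an error is detected).

01101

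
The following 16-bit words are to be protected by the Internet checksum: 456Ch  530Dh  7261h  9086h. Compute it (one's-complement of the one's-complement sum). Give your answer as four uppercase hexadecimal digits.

649E

One's-complement addition (fold any carry out of bit 15 back into bit 0):
  0x456C + 0x530D = 0x09879
  0x9879 + 0x7261 = 0x10ADA → wrap carry → 0x0ADB
  0x0ADB + 0x9086 = 0x09B61
One's-complement sum = 0x9B61.
Checksum = ~0x9B61 & 0xFFFF = 0x649E.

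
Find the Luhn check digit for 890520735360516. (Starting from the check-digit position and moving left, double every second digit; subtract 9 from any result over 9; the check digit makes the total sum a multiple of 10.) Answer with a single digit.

5

Partial digits right→left: 6 1 5 0 6 3 5 3 7 0 2 5 0 9 8
Double every second digit counting from the check-digit position (so the 1st, 3rd, 5th, ... of the partial from the right).
  doubled (with −9 where >9): 3 1 3 1 5 4 0 7 → sum 24
  kept as-is: 1 0 3 3 0 5 9 → sum 21
Total = 24 + 21 = 45.
Check digit = (10 − (45 mod 10)) mod 10 = 5.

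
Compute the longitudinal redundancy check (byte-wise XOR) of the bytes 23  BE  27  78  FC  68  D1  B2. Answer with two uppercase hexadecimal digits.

XOR the bytes together:
  start with 0x23
  0x23 ⊕ 0xBE = 0x9D
  0x9D ⊕ 0x27 = 0xBA
  0xBA ⊕ 0x78 = 0xC2
  0xC2 ⊕ 0xFC = 0x3E
  0x3E ⊕ 0x68 = 0x56
  0x56 ⊕ 0xD1 = 0x87
  0x87 ⊕ 0xB2 = 0x35

35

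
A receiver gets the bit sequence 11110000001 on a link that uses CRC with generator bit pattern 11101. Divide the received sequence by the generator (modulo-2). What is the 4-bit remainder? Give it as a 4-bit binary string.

Modulo-2 division of 11110000001 by 11101:
  pos 0: 11110 XOR 11101 = 00011
  pos 3: 11000 XOR 11101 = 00101
  pos 5: 10100 XOR 11101 = 01001
  pos 6: 10011 XOR 11101 = 01110
Remainder = 1110 (nonzero — an error is detected).

1110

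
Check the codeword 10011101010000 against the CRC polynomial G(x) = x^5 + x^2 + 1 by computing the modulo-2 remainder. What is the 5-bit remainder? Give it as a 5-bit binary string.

00000

Modulo-2 division of 10011101010000 by 100101:
  pos 0: 100111 XOR 100101 = 000010
  pos 4: 100101 XOR 100101 = 000000
Remainder = 00000 (zero — the frame passes the CRC check).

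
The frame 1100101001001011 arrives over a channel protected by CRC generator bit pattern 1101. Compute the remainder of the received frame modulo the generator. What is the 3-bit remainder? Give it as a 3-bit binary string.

Modulo-2 division of 1100101001001011 by 1101:
  pos 0: 1100 XOR 1101 = 0001
  pos 3: 1101 XOR 1101 = 0000
  pos 9: 1001 XOR 1101 = 0100
  pos 10: 1000 XOR 1101 = 0101
  pos 11: 1011 XOR 1101 = 0110
  pos 12: 1101 XOR 1101 = 0000
Remainder = 000 (zero — the frame passes the CRC check).

000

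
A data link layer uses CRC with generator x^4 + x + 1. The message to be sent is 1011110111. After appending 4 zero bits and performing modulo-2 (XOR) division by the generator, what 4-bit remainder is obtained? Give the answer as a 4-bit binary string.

0010

Append 4 zeros: 10111101110000. Divide by 10011 (XOR where the leading bit is 1):
  pos 0: 10111 XOR 10011 = 00100
  pos 2: 10010 XOR 10011 = 00001
  pos 6: 11110 XOR 10011 = 01101
  pos 7: 11010 XOR 10011 = 01001
  pos 8: 10010 XOR 10011 = 00001
Remainder (last 4 bits) = 0010. This is the CRC / FCS.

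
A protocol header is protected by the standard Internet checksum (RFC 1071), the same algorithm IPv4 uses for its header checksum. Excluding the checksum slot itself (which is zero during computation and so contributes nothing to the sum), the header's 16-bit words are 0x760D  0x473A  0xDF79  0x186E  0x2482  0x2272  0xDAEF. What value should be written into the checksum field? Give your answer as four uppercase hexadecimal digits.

One's-complement addition (fold any carry out of bit 15 back into bit 0):
  0x760D + 0x473A = 0x0BD47
  0xBD47 + 0xDF79 = 0x19CC0 → wrap carry → 0x9CC1
  0x9CC1 + 0x186E = 0x0B52F
  0xB52F + 0x2482 = 0x0D9B1
  0xD9B1 + 0x2272 = 0x0FC23
  0xFC23 + 0xDAEF = 0x1D712 → wrap carry → 0xD713
One's-complement sum = 0xD713.
Checksum = ~0xD713 & 0xFFFF = 0x28EC.

28EC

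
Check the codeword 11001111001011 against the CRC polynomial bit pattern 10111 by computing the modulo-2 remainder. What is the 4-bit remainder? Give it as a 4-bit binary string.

0010

Modulo-2 division of 11001111001011 by 10111:
  pos 0: 11001 XOR 10111 = 01110
  pos 1: 11101 XOR 10111 = 01010
  pos 2: 10101 XOR 10111 = 00010
  pos 5: 10100 XOR 10111 = 00011
  pos 8: 11101 XOR 10111 = 01010
  pos 9: 10101 XOR 10111 = 00010
Remainder = 0010 (nonzero — an error is detected).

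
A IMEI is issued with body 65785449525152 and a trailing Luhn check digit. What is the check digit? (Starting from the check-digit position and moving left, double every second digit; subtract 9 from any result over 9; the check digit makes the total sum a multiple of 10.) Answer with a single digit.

Partial digits right→left: 2 5 1 5 2 5 9 4 4 5 8 7 5 6
Double every second digit counting from the check-digit position (so the 1st, 3rd, 5th, ... of the partial from the right).
  doubled (with −9 where >9): 4 2 4 9 8 7 1 → sum 35
  kept as-is: 5 5 5 4 5 7 6 → sum 37
Total = 35 + 37 = 72.
Check digit = (10 − (72 mod 10)) mod 10 = 8.

8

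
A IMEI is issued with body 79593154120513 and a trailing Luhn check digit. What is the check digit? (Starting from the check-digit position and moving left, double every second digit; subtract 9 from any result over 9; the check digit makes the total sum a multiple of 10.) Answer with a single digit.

9

Partial digits right→left: 3 1 5 0 2 1 4 5 1 3 9 5 9 7
Double every second digit counting from the check-digit position (so the 1st, 3rd, 5th, ... of the partial from the right).
  doubled (with −9 where >9): 6 1 4 8 2 9 9 → sum 39
  kept as-is: 1 0 1 5 3 5 7 → sum 22
Total = 39 + 22 = 61.
Check digit = (10 − (61 mod 10)) mod 10 = 9.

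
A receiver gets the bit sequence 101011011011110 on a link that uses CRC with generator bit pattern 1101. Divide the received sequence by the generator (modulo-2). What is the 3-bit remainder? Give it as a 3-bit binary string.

000

Modulo-2 division of 101011011011110 by 1101:
  pos 0: 1010 XOR 1101 = 0111
  pos 1: 1111 XOR 1101 = 0010
  pos 3: 1010 XOR 1101 = 0111
  pos 4: 1111 XOR 1101 = 0010
  pos 6: 1010 XOR 1101 = 0111
  pos 7: 1111 XOR 1101 = 0010
  pos 9: 1011 XOR 1101 = 0110
  pos 10: 1101 XOR 1101 = 0000
Remainder = 000 (zero — the frame passes the CRC check).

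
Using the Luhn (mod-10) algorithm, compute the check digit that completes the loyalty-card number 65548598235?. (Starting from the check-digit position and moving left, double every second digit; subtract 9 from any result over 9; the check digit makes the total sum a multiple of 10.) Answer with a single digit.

Partial digits right→left: 5 3 2 8 9 5 8 4 5 5 6
Double every second digit counting from the check-digit position (so the 1st, 3rd, 5th, ... of the partial from the right).
  doubled (with −9 where >9): 1 4 9 7 1 3 → sum 25
  kept as-is: 3 8 5 4 5 → sum 25
Total = 25 + 25 = 50.
Check digit = (10 − (50 mod 10)) mod 10 = 0.

0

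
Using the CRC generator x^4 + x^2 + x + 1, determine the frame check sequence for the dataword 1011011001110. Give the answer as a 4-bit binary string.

Append 4 zeros: 10110110011100000. Divide by 10111 (XOR where the leading bit is 1):
  pos 0: 10110 XOR 10111 = 00001
  pos 4: 11100 XOR 10111 = 01011
  pos 5: 10111 XOR 10111 = 00000
  pos 10: 11000 XOR 10111 = 01111
  pos 11: 11110 XOR 10111 = 01001
  pos 12: 10010 XOR 10111 = 00101
Remainder (last 4 bits) = 0101. This is the CRC / FCS.

0101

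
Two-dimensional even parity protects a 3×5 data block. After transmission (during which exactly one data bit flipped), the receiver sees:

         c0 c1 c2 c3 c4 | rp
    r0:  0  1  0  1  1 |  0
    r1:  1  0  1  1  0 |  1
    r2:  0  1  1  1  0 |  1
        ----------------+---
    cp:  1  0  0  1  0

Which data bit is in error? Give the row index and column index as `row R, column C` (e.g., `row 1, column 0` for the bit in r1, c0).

row 0, column 4

Recompute each row's even parity and compare to rp:
  r0: data parity 1, sent rp 0 → mismatch
  r1: data parity 1, sent rp 1 → ok
  r2: data parity 1, sent rp 1 → ok
Recompute each column's even parity and compare to cp:
  c0: data parity 1, sent cp 1 → ok
  c1: data parity 0, sent cp 0 → ok
  c2: data parity 0, sent cp 0 → ok
  c3: data parity 1, sent cp 1 → ok
  c4: data parity 1, sent cp 0 → mismatch
Exactly one row (r0) and one column (c4) fail → the flipped bit is at their intersection.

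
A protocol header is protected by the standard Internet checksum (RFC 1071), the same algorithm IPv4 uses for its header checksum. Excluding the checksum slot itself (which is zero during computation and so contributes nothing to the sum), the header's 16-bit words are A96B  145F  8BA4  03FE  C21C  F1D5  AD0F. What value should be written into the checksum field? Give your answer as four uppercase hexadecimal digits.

One's-complement addition (fold any carry out of bit 15 back into bit 0):
  0xA96B + 0x145F = 0x0BDCA
  0xBDCA + 0x8BA4 = 0x1496E → wrap carry → 0x496F
  0x496F + 0x03FE = 0x04D6D
  0x4D6D + 0xC21C = 0x10F89 → wrap carry → 0x0F8A
  0x0F8A + 0xF1D5 = 0x1015F → wrap carry → 0x0160
  0x0160 + 0xAD0F = 0x0AE6F
One's-complement sum = 0xAE6F.
Checksum = ~0xAE6F & 0xFFFF = 0x5190.

5190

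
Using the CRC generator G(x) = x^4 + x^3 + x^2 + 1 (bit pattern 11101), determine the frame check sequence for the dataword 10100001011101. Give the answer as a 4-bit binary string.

Append 4 zeros: 101000010111010000. Divide by 11101 (XOR where the leading bit is 1):
  pos 0: 10100 XOR 11101 = 01001
  pos 1: 10010 XOR 11101 = 01111
  pos 2: 11110 XOR 11101 = 00011
  pos 5: 11101 XOR 11101 = 00000
  pos 10: 11010 XOR 11101 = 00111
  pos 12: 11100 XOR 11101 = 00001
Remainder (last 4 bits) = 0010. This is the CRC / FCS.

0010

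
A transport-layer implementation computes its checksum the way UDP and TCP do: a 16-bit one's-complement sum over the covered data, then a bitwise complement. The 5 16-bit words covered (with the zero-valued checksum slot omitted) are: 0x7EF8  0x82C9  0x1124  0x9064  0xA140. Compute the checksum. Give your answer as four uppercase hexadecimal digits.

BB74

One's-complement addition (fold any carry out of bit 15 back into bit 0):
  0x7EF8 + 0x82C9 = 0x101C1 → wrap carry → 0x01C2
  0x01C2 + 0x1124 = 0x012E6
  0x12E6 + 0x9064 = 0x0A34A
  0xA34A + 0xA140 = 0x1448A → wrap carry → 0x448B
One's-complement sum = 0x448B.
Checksum = ~0x448B & 0xFFFF = 0xBB74.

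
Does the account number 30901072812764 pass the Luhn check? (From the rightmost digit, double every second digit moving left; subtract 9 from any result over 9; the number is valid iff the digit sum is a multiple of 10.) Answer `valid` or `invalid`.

valid

From the right, keep odd positions and double even positions (subtract 9 from any doubled value over 9):
  doubled (positions 2,4,...): 3 4 7 5 2 9 6 → sum 36
  kept (positions 1,3,...): 4 7 1 2 0 0 0 → sum 14
Total = 50.
50 mod 10 = 0, so the number is valid.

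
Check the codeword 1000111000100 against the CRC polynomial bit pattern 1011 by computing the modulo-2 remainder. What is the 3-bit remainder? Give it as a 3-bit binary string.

101

Modulo-2 division of 1000111000100 by 1011:
  pos 0: 1000 XOR 1011 = 0011
  pos 2: 1111 XOR 1011 = 0100
  pos 3: 1001 XOR 1011 = 0010
  pos 5: 1000 XOR 1011 = 0011
  pos 7: 1101 XOR 1011 = 0110
  pos 8: 1100 XOR 1011 = 0111
  pos 9: 1110 XOR 1011 = 0101
Remainder = 101 (nonzero — an error is detected).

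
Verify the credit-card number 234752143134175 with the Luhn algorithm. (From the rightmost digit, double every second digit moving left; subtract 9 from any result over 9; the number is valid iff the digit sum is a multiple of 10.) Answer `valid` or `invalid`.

From the right, keep odd positions and double even positions (subtract 9 from any doubled value over 9):
  doubled (positions 2,4,...): 5 8 2 8 4 5 6 → sum 38
  kept (positions 1,3,...): 5 1 3 3 1 5 4 2 → sum 24
Total = 62.
62 mod 10 = 2, so the number is invalid.

invalid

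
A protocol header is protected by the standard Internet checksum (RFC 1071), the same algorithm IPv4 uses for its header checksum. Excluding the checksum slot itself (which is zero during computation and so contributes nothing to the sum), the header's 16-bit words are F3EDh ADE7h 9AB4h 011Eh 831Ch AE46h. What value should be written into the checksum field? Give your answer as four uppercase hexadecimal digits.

90F4

One's-complement addition (fold any carry out of bit 15 back into bit 0):
  0xF3ED + 0xADE7 = 0x1A1D4 → wrap carry → 0xA1D5
  0xA1D5 + 0x9AB4 = 0x13C89 → wrap carry → 0x3C8A
  0x3C8A + 0x011E = 0x03DA8
  0x3DA8 + 0x831C = 0x0C0C4
  0xC0C4 + 0xAE46 = 0x16F0A → wrap carry → 0x6F0B
One's-complement sum = 0x6F0B.
Checksum = ~0x6F0B & 0xFFFF = 0x90F4.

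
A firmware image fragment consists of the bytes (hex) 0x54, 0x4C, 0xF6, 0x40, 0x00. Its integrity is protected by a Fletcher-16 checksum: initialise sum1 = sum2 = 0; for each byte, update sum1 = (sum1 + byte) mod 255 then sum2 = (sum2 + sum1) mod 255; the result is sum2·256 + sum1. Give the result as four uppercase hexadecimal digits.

Running sums (mod 255):
  after byte 0 (0x54): sum1=84, sum2=84
  after byte 1 (0x4C): sum1=160, sum2=244
  after byte 2 (0xF6): sum1=151, sum2=140
  after byte 3 (0x40): sum1=215, sum2=100
  after byte 4 (0x00): sum1=215, sum2=60
Checksum = sum2·256 + sum1 = 60·256 + 215 = 15575 = 0x3CD7.

3CD7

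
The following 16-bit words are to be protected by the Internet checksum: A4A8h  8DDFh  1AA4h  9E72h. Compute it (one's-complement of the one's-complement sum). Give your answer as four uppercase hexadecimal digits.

1461

One's-complement addition (fold any carry out of bit 15 back into bit 0):
  0xA4A8 + 0x8DDF = 0x13287 → wrap carry → 0x3288
  0x3288 + 0x1AA4 = 0x04D2C
  0x4D2C + 0x9E72 = 0x0EB9E
One's-complement sum = 0xEB9E.
Checksum = ~0xEB9E & 0xFFFF = 0x1461.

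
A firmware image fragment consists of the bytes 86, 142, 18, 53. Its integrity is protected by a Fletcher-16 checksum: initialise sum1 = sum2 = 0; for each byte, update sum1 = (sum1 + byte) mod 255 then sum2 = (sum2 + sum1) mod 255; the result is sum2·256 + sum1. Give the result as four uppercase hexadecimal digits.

5E2C

Running sums (mod 255):
  after byte 0 (86): sum1=86, sum2=86
  after byte 1 (142): sum1=228, sum2=59
  after byte 2 (18): sum1=246, sum2=50
  after byte 3 (53): sum1=44, sum2=94
Checksum = sum2·256 + sum1 = 94·256 + 44 = 24108 = 0x5E2C.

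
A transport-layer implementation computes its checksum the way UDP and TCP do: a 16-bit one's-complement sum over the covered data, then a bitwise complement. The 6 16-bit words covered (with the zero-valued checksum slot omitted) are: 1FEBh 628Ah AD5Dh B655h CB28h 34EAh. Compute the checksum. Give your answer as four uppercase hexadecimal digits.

One's-complement addition (fold any carry out of bit 15 back into bit 0):
  0x1FEB + 0x628A = 0x08275
  0x8275 + 0xAD5D = 0x12FD2 → wrap carry → 0x2FD3
  0x2FD3 + 0xB655 = 0x0E628
  0xE628 + 0xCB28 = 0x1B150 → wrap carry → 0xB151
  0xB151 + 0x34EA = 0x0E63B
One's-complement sum = 0xE63B.
Checksum = ~0xE63B & 0xFFFF = 0x19C4.

19C4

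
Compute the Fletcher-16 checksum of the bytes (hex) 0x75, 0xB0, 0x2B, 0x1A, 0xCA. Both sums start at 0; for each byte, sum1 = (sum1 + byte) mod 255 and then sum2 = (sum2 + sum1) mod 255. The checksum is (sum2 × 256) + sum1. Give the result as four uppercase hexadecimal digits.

Running sums (mod 255):
  after byte 0 (0x75): sum1=117, sum2=117
  after byte 1 (0xB0): sum1=38, sum2=155
  after byte 2 (0x2B): sum1=81, sum2=236
  after byte 3 (0x1A): sum1=107, sum2=88
  after byte 4 (0xCA): sum1=54, sum2=142
Checksum = sum2·256 + sum1 = 142·256 + 54 = 36406 = 0x8E36.

8E36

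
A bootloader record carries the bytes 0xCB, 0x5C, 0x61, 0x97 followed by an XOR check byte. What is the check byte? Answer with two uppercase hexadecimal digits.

XOR the bytes together:
  start with 0xCB
  0xCB ⊕ 0x5C = 0x97
  0x97 ⊕ 0x61 = 0xF6
  0xF6 ⊕ 0x97 = 0x61

61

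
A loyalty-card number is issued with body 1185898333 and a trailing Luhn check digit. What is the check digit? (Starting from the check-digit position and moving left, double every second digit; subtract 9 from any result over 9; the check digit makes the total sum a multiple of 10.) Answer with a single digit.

8

Partial digits right→left: 3 3 3 8 9 8 5 8 1 1
Double every second digit counting from the check-digit position (so the 1st, 3rd, 5th, ... of the partial from the right).
  doubled (with −9 where >9): 6 6 9 1 2 → sum 24
  kept as-is: 3 8 8 8 1 → sum 28
Total = 24 + 28 = 52.
Check digit = (10 − (52 mod 10)) mod 10 = 8.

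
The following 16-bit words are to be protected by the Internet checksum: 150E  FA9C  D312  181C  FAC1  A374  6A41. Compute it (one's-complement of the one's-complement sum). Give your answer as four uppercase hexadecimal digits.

FCAD

One's-complement addition (fold any carry out of bit 15 back into bit 0):
  0x150E + 0xFA9C = 0x10FAA → wrap carry → 0x0FAB
  0x0FAB + 0xD312 = 0x0E2BD
  0xE2BD + 0x181C = 0x0FAD9
  0xFAD9 + 0xFAC1 = 0x1F59A → wrap carry → 0xF59B
  0xF59B + 0xA374 = 0x1990F → wrap carry → 0x9910
  0x9910 + 0x6A41 = 0x10351 → wrap carry → 0x0352
One's-complement sum = 0x0352.
Checksum = ~0x0352 & 0xFFFF = 0xFCAD.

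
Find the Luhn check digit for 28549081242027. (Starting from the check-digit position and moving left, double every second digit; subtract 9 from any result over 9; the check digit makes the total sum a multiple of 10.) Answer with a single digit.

0

Partial digits right→left: 7 2 0 2 4 2 1 8 0 9 4 5 8 2
Double every second digit counting from the check-digit position (so the 1st, 3rd, 5th, ... of the partial from the right).
  doubled (with −9 where >9): 5 0 8 2 0 8 7 → sum 30
  kept as-is: 2 2 2 8 9 5 2 → sum 30
Total = 30 + 30 = 60.
Check digit = (10 − (60 mod 10)) mod 10 = 0.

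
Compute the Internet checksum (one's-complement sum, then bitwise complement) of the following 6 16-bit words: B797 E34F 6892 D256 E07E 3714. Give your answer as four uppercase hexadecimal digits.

129C

One's-complement addition (fold any carry out of bit 15 back into bit 0):
  0xB797 + 0xE34F = 0x19AE6 → wrap carry → 0x9AE7
  0x9AE7 + 0x6892 = 0x10379 → wrap carry → 0x037A
  0x037A + 0xD256 = 0x0D5D0
  0xD5D0 + 0xE07E = 0x1B64E → wrap carry → 0xB64F
  0xB64F + 0x3714 = 0x0ED63
One's-complement sum = 0xED63.
Checksum = ~0xED63 & 0xFFFF = 0x129C.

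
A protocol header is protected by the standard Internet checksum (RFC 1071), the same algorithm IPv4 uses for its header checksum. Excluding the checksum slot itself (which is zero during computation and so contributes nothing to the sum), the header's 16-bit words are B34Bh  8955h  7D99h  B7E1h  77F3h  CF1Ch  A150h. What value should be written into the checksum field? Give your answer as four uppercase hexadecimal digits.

One's-complement addition (fold any carry out of bit 15 back into bit 0):
  0xB34B + 0x8955 = 0x13CA0 → wrap carry → 0x3CA1
  0x3CA1 + 0x7D99 = 0x0BA3A
  0xBA3A + 0xB7E1 = 0x1721B → wrap carry → 0x721C
  0x721C + 0x77F3 = 0x0EA0F
  0xEA0F + 0xCF1C = 0x1B92B → wrap carry → 0xB92C
  0xB92C + 0xA150 = 0x15A7C → wrap carry → 0x5A7D
One's-complement sum = 0x5A7D.
Checksum = ~0x5A7D & 0xFFFF = 0xA582.

A582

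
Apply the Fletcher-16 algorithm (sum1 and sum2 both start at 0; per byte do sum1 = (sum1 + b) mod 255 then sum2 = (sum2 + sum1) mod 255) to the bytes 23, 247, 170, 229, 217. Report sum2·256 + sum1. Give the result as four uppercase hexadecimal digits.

Running sums (mod 255):
  after byte 0 (23): sum1=23, sum2=23
  after byte 1 (247): sum1=15, sum2=38
  after byte 2 (170): sum1=185, sum2=223
  after byte 3 (229): sum1=159, sum2=127
  after byte 4 (217): sum1=121, sum2=248
Checksum = sum2·256 + sum1 = 248·256 + 121 = 63609 = 0xF879.

F879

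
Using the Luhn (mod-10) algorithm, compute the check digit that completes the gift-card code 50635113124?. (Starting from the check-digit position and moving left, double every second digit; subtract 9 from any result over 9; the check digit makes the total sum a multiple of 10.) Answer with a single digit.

4

Partial digits right→left: 4 2 1 3 1 1 5 3 6 0 5
Double every second digit counting from the check-digit position (so the 1st, 3rd, 5th, ... of the partial from the right).
  doubled (with −9 where >9): 8 2 2 1 3 1 → sum 17
  kept as-is: 2 3 1 3 0 → sum 9
Total = 17 + 9 = 26.
Check digit = (10 − (26 mod 10)) mod 10 = 4.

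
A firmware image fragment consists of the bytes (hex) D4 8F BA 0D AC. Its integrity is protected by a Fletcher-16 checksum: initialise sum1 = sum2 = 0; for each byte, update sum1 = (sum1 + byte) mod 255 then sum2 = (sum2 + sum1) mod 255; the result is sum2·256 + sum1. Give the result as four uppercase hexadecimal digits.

5DD8

Running sums (mod 255):
  after byte 0 (D4): sum1=212, sum2=212
  after byte 1 (8F): sum1=100, sum2=57
  after byte 2 (BA): sum1=31, sum2=88
  after byte 3 (0D): sum1=44, sum2=132
  after byte 4 (AC): sum1=216, sum2=93
Checksum = sum2·256 + sum1 = 93·256 + 216 = 24024 = 0x5DD8.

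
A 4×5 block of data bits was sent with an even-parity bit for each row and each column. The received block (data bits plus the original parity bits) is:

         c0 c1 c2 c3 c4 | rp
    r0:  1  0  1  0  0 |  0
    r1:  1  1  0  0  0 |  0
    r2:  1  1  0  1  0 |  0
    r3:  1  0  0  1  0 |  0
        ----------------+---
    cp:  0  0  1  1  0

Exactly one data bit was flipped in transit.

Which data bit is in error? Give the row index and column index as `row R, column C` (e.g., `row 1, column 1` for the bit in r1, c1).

row 2, column 3

Recompute each row's even parity and compare to rp:
  r0: data parity 0, sent rp 0 → ok
  r1: data parity 0, sent rp 0 → ok
  r2: data parity 1, sent rp 0 → mismatch
  r3: data parity 0, sent rp 0 → ok
Recompute each column's even parity and compare to cp:
  c0: data parity 0, sent cp 0 → ok
  c1: data parity 0, sent cp 0 → ok
  c2: data parity 1, sent cp 1 → ok
  c3: data parity 0, sent cp 1 → mismatch
  c4: data parity 0, sent cp 0 → ok
Exactly one row (r2) and one column (c3) fail → the flipped bit is at their intersection.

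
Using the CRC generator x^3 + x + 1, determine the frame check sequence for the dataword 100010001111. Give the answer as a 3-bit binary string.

101

Append 3 zeros: 100010001111000. Divide by 1011 (XOR where the leading bit is 1):
  pos 0: 1000 XOR 1011 = 0011
  pos 2: 1110 XOR 1011 = 0101
  pos 3: 1010 XOR 1011 = 0001
  pos 6: 1011 XOR 1011 = 0000
  pos 10: 1100 XOR 1011 = 0111
  pos 11: 1110 XOR 1011 = 0101
Remainder (last 3 bits) = 101. This is the CRC / FCS.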